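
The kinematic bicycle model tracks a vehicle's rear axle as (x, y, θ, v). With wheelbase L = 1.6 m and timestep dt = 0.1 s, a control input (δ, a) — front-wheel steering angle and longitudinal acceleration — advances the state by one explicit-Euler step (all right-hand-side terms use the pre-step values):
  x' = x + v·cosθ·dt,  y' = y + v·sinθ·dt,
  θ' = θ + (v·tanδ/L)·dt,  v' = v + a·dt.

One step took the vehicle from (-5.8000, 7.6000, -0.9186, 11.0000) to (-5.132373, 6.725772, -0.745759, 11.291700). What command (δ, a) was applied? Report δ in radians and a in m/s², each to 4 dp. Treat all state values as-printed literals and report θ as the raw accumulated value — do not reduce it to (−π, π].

a = (v'−v)/dt = (0.291700)/0.1 = 2.9170
Δθ = θ'−θ = 0.172841;  (v·dt/L) = 11.0000·0.1/1.6 = 0.687500
tan δ = Δθ·L/(v·dt) = 0.251405  →  δ = 0.2463

δ = 0.2463, a = 2.9170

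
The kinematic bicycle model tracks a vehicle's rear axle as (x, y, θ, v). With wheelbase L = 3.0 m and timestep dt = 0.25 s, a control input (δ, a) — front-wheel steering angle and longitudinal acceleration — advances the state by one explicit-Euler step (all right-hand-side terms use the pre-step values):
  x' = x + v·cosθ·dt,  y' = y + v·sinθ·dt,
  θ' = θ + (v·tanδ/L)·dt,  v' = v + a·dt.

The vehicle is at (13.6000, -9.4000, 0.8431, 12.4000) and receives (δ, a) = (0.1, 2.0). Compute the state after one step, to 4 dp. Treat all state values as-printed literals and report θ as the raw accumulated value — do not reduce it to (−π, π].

(15.6620, -7.0852, 0.9468, 12.9000)

x' = 13.6000 + 12.4000·cos(0.8431)·0.25 = 15.6620
y' = -9.4000 + 12.4000·sin(0.8431)·0.25 = -7.0852
θ' = 0.8431 + (12.4000/3.0)·tan(0.1)·0.25 = 0.9468
v' = 12.4000 + 2.0000·0.25 = 12.9000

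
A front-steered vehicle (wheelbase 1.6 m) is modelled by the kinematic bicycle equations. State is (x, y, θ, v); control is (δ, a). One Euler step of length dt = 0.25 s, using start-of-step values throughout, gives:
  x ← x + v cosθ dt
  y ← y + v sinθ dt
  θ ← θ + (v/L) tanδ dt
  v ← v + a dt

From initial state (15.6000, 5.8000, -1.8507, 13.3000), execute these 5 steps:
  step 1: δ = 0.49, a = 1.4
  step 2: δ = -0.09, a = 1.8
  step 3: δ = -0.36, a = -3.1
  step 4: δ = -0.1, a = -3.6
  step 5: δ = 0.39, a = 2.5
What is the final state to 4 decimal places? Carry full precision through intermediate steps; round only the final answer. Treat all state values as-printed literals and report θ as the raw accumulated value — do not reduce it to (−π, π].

after step 1 (δ=0.49, a=1.4): (14.681425, 2.604402, -0.742253, 13.650000)
after step 2 (δ=-0.09, a=1.8): (17.196259, 0.297724, -0.934726, 14.100000)
after step 3 (δ=-0.36, a=-3.1): (19.290247, -2.537914, -1.763988, 13.325000)
after step 4 (δ=-0.1, a=-3.6): (18.650672, -5.807191, -1.972888, 12.425000)
after step 5 (δ=0.39, a=2.5): (17.435058, -8.665700, -1.174864, 13.050000)

(17.4351, -8.6657, -1.1749, 13.0500)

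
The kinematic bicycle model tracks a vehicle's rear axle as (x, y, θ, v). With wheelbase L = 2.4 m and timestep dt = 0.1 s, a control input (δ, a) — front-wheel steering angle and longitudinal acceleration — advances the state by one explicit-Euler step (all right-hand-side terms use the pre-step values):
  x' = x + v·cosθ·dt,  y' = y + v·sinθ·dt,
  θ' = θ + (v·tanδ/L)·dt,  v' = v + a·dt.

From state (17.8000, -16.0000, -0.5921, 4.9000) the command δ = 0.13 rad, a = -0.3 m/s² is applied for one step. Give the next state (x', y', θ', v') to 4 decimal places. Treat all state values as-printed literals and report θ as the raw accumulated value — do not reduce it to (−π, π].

(18.2066, -16.2735, -0.5654, 4.8700)

x' = 17.8000 + 4.9000·cos(-0.5921)·0.1 = 18.2066
y' = -16.0000 + 4.9000·sin(-0.5921)·0.1 = -16.2735
θ' = -0.5921 + (4.9000/2.4)·tan(0.13)·0.1 = -0.5654
v' = 4.9000 − 0.3000·0.1 = 4.8700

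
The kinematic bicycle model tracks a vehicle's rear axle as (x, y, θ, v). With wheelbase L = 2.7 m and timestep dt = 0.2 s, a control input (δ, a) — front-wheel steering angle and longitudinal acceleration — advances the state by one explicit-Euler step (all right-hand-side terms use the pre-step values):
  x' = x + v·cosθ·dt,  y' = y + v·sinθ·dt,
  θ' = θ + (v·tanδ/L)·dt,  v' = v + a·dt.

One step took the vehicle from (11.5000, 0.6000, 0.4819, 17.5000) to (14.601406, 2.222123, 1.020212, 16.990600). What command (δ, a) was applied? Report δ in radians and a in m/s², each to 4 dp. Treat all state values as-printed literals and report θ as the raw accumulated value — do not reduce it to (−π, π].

a = (v'−v)/dt = (-0.509400)/0.2 = -2.5470
Δθ = θ'−θ = 0.538312;  (v·dt/L) = 17.5000·0.2/2.7 = 1.296296
tan δ = Δθ·L/(v·dt) = 0.415269  →  δ = 0.3936

δ = 0.3936, a = -2.5470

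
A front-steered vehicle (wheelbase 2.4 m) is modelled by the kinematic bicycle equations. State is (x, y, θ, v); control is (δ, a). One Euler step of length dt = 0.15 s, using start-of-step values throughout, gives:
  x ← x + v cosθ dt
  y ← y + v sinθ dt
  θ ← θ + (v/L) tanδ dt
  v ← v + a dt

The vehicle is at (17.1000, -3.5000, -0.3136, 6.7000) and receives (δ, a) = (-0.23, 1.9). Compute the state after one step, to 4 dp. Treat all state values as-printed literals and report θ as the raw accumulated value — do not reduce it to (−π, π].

x' = 17.1000 + 6.7000·cos(-0.3136)·0.15 = 18.0560
y' = -3.5000 + 6.7000·sin(-0.3136)·0.15 = -3.8100
θ' = -0.3136 + (6.7000/2.4)·tan(-0.23)·0.15 = -0.4116
v' = 6.7000 + 1.9000·0.15 = 6.9850

(18.0560, -3.8100, -0.4116, 6.9850)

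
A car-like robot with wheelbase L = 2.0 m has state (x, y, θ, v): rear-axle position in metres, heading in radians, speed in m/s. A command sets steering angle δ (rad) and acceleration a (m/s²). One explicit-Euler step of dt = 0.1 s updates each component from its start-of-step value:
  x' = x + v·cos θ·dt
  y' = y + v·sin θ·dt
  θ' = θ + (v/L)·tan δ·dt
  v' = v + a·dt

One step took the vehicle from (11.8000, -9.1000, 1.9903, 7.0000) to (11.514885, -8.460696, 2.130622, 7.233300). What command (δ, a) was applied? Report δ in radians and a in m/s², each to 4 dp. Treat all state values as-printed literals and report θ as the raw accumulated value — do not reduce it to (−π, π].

a = (v'−v)/dt = (0.233300)/0.1 = 2.3330
Δθ = θ'−θ = 0.140322;  (v·dt/L) = 7.0000·0.1/2.0 = 0.350000
tan δ = Δθ·L/(v·dt) = 0.400920  →  δ = 0.3813

δ = 0.3813, a = 2.3330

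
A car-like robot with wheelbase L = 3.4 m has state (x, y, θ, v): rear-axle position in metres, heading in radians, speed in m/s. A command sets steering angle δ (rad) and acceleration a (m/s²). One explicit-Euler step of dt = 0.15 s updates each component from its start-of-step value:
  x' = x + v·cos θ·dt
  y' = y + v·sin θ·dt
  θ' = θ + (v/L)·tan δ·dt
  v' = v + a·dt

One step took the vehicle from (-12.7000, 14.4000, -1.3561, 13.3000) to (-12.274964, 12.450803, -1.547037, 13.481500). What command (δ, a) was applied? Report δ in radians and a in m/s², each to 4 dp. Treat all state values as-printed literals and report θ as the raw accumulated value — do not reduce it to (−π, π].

δ = -0.3146, a = 1.2100

a = (v'−v)/dt = (0.181500)/0.15 = 1.2100
Δθ = θ'−θ = -0.190937;  (v·dt/L) = 13.3000·0.15/3.4 = 0.586765
tan δ = Δθ·L/(v·dt) = -0.325406  →  δ = -0.3146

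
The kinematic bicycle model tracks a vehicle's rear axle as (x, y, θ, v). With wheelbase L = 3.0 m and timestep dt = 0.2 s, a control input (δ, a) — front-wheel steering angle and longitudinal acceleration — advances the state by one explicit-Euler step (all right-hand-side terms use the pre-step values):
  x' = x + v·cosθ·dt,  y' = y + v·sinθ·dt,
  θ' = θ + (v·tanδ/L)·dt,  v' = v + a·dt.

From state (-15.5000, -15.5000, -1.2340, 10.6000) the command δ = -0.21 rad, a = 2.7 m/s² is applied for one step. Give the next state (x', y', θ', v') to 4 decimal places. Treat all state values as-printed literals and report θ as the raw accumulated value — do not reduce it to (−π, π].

(-14.7994, -17.5009, -1.3846, 11.1400)

x' = -15.5000 + 10.6000·cos(-1.2340)·0.2 = -14.7994
y' = -15.5000 + 10.6000·sin(-1.2340)·0.2 = -17.5009
θ' = -1.2340 + (10.6000/3.0)·tan(-0.21)·0.2 = -1.3846
v' = 10.6000 + 2.7000·0.2 = 11.1400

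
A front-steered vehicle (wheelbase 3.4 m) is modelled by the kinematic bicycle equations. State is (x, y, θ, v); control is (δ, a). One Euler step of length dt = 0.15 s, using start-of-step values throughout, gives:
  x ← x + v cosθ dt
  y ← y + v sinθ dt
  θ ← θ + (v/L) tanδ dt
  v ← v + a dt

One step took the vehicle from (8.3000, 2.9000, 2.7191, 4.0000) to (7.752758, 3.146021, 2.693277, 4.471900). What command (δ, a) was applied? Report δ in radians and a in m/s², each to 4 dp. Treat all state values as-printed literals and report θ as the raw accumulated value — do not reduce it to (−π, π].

a = (v'−v)/dt = (0.471900)/0.15 = 3.1460
Δθ = θ'−θ = -0.025823;  (v·dt/L) = 4.0000·0.15/3.4 = 0.176471
tan δ = Δθ·L/(v·dt) = -0.146330  →  δ = -0.1453

δ = -0.1453, a = 3.1460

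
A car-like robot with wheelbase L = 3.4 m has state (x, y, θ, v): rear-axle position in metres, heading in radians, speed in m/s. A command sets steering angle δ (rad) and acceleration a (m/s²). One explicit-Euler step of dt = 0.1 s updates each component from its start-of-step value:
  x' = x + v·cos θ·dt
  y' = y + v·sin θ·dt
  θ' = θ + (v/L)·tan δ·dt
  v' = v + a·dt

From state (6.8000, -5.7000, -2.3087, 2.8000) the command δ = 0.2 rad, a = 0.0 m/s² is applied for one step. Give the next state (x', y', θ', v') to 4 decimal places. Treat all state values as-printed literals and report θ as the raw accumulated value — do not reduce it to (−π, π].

(6.6116, -5.9072, -2.2920, 2.8000)

x' = 6.8000 + 2.8000·cos(-2.3087)·0.1 = 6.6116
y' = -5.7000 + 2.8000·sin(-2.3087)·0.1 = -5.9072
θ' = -2.3087 + (2.8000/3.4)·tan(0.2)·0.1 = -2.2920
v' = 2.8000 + 0.0000·0.1 = 2.8000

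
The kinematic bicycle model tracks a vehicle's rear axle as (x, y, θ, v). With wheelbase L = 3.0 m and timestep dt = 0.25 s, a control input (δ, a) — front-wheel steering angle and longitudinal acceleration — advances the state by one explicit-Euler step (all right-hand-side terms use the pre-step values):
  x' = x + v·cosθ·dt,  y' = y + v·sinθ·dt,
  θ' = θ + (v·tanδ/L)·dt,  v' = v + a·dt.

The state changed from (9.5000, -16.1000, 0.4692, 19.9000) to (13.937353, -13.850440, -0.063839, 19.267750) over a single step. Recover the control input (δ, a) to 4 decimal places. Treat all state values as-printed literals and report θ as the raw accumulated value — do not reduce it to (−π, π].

a = (v'−v)/dt = (-0.632250)/0.25 = -2.5290
Δθ = θ'−θ = -0.533039;  (v·dt/L) = 19.9000·0.25/3.0 = 1.658333
tan δ = Δθ·L/(v·dt) = -0.321431  →  δ = -0.3110

δ = -0.3110, a = -2.5290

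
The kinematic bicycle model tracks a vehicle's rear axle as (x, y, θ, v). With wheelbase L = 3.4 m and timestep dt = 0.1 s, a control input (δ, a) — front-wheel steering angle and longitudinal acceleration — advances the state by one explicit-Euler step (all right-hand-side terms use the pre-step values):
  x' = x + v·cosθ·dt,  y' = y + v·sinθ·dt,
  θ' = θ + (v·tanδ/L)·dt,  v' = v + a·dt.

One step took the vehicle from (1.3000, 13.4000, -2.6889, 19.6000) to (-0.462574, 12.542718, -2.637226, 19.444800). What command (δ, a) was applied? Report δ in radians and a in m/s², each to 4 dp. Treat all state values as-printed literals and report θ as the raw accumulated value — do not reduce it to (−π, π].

δ = 0.0894, a = -1.5520

a = (v'−v)/dt = (-0.155200)/0.1 = -1.5520
Δθ = θ'−θ = 0.051674;  (v·dt/L) = 19.6000·0.1/3.4 = 0.576471
tan δ = Δθ·L/(v·dt) = 0.089639  →  δ = 0.0894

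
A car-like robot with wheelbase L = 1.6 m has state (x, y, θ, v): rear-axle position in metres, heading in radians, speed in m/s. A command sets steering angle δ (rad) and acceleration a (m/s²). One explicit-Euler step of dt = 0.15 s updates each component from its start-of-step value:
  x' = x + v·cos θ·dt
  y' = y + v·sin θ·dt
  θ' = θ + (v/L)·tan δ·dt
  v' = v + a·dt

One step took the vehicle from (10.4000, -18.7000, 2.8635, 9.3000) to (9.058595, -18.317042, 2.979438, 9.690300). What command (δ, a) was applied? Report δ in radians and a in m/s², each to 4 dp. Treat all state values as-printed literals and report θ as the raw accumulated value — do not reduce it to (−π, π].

δ = 0.1322, a = 2.6020

a = (v'−v)/dt = (0.390300)/0.15 = 2.6020
Δθ = θ'−θ = 0.115938;  (v·dt/L) = 9.3000·0.15/1.6 = 0.871875
tan δ = Δθ·L/(v·dt) = 0.132975  →  δ = 0.1322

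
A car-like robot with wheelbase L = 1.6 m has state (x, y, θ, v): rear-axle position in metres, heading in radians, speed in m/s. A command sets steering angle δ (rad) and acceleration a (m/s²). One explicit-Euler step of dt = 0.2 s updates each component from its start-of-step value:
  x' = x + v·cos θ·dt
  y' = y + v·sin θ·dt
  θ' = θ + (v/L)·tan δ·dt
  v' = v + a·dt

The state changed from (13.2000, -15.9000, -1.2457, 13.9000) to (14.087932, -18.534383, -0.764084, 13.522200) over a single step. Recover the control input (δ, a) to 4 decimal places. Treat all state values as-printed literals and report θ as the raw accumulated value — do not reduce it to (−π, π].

a = (v'−v)/dt = (-0.377800)/0.2 = -1.8890
Δθ = θ'−θ = 0.481616;  (v·dt/L) = 13.9000·0.2/1.6 = 1.737500
tan δ = Δθ·L/(v·dt) = 0.277189  →  δ = 0.2704

δ = 0.2704, a = -1.8890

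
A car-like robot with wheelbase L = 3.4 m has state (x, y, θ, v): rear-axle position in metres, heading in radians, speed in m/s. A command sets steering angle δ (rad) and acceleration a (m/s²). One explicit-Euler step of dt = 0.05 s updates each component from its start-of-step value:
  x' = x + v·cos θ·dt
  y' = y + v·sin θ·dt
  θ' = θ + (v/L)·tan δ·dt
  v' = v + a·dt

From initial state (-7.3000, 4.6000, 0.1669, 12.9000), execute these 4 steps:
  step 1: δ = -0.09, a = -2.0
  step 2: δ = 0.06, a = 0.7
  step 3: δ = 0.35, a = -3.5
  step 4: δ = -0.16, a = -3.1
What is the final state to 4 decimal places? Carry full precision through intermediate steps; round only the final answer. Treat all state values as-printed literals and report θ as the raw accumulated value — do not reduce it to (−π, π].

(-4.7814, 5.0499, 0.1999, 12.5050)

after step 1 (δ=-0.09, a=-2.0): (-6.663963, 4.707151, 0.149780, 12.800000)
after step 2 (δ=0.06, a=0.7): (-6.031128, 4.802653, 0.161088, 12.835000)
after step 3 (δ=0.35, a=-3.5): (-5.397687, 4.905584, 0.229987, 12.660000)
after step 4 (δ=-0.16, a=-3.1): (-4.781354, 5.049886, 0.199942, 12.505000)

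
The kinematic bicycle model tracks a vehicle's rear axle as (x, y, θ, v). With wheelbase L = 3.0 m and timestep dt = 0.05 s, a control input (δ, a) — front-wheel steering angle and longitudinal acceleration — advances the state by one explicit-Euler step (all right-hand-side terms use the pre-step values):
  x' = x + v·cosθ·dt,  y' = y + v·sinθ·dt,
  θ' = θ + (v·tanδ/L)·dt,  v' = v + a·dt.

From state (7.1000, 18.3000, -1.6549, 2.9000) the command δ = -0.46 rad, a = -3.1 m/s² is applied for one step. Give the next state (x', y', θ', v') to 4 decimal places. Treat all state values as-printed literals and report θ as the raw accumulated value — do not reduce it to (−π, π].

x' = 7.1000 + 2.9000·cos(-1.6549)·0.05 = 7.0878
y' = 18.3000 + 2.9000·sin(-1.6549)·0.05 = 18.1555
θ' = -1.6549 + (2.9000/3.0)·tan(-0.46)·0.05 = -1.6788
v' = 2.9000 − 3.1000·0.05 = 2.7450

(7.0878, 18.1555, -1.6788, 2.7450)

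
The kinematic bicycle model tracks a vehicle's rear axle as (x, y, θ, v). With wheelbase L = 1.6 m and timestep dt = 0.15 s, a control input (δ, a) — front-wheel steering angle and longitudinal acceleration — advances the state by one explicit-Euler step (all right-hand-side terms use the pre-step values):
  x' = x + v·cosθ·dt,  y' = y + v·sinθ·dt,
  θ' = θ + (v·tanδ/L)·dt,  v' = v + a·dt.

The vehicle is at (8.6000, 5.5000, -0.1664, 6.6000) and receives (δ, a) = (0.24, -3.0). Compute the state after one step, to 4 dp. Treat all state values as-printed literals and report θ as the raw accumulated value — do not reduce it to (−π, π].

(9.5763, 5.3360, -0.0150, 6.1500)

x' = 8.6000 + 6.6000·cos(-0.1664)·0.15 = 9.5763
y' = 5.5000 + 6.6000·sin(-0.1664)·0.15 = 5.3360
θ' = -0.1664 + (6.6000/1.6)·tan(0.24)·0.15 = -0.0150
v' = 6.6000 − 3.0000·0.15 = 6.1500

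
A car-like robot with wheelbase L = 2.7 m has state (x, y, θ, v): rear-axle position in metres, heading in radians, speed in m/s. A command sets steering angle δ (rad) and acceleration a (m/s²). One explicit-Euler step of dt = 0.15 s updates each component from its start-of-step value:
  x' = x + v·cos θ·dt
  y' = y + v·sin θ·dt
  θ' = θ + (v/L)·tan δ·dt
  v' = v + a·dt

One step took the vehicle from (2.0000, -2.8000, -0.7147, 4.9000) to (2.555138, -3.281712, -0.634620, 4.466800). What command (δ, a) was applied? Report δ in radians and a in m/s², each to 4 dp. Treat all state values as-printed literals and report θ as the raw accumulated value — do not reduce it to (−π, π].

δ = 0.2861, a = -2.8880

a = (v'−v)/dt = (-0.433200)/0.15 = -2.8880
Δθ = θ'−θ = 0.080080;  (v·dt/L) = 4.9000·0.15/2.7 = 0.272222
tan δ = Δθ·L/(v·dt) = 0.294171  →  δ = 0.2861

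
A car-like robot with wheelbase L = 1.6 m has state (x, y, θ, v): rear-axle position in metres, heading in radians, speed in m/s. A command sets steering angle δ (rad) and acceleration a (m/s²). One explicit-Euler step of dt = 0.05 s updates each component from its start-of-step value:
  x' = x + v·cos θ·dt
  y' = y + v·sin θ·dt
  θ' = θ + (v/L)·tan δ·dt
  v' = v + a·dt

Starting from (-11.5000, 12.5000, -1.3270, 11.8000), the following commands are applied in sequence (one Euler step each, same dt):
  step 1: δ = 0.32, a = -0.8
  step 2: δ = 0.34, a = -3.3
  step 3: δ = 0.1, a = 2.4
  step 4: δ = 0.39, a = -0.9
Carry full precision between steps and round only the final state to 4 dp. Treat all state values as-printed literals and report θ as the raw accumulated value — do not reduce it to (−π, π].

(-10.5739, 10.3638, -0.8880, 11.6700)

after step 1 (δ=0.32, a=-0.8): (-11.357581, 11.927447, -1.204800, 11.760000)
after step 2 (δ=0.34, a=-3.3): (-11.147148, 11.378392, -1.074802, 11.595000)
after step 3 (δ=0.1, a=2.4): (-10.871241, 10.868504, -1.038446, 11.715000)
after step 4 (δ=0.39, a=-0.9): (-10.573938, 10.363812, -0.887962, 11.670000)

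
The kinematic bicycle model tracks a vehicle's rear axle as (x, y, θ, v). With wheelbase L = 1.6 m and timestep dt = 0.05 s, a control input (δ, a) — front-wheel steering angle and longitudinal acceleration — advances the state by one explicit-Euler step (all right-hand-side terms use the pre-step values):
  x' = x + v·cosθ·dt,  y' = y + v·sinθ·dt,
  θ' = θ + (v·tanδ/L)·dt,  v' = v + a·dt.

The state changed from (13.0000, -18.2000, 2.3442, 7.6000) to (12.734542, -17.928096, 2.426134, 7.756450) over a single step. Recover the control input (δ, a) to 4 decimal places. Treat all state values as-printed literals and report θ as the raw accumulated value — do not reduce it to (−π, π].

a = (v'−v)/dt = (0.156450)/0.05 = 3.1290
Δθ = θ'−θ = 0.081934;  (v·dt/L) = 7.6000·0.05/1.6 = 0.237500
tan δ = Δθ·L/(v·dt) = 0.344985  →  δ = 0.3322

δ = 0.3322, a = 3.1290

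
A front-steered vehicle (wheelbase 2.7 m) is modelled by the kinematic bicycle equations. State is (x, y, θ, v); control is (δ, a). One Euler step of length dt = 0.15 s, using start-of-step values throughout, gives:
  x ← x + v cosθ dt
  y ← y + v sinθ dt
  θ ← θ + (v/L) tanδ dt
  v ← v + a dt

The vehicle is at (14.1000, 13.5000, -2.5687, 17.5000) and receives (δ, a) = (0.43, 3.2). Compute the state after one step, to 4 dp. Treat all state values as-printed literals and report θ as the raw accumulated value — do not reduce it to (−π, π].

(11.8941, 12.0771, -2.1228, 17.9800)

x' = 14.1000 + 17.5000·cos(-2.5687)·0.15 = 11.8941
y' = 13.5000 + 17.5000·sin(-2.5687)·0.15 = 12.0771
θ' = -2.5687 + (17.5000/2.7)·tan(0.43)·0.15 = -2.1228
v' = 17.5000 + 3.2000·0.15 = 17.9800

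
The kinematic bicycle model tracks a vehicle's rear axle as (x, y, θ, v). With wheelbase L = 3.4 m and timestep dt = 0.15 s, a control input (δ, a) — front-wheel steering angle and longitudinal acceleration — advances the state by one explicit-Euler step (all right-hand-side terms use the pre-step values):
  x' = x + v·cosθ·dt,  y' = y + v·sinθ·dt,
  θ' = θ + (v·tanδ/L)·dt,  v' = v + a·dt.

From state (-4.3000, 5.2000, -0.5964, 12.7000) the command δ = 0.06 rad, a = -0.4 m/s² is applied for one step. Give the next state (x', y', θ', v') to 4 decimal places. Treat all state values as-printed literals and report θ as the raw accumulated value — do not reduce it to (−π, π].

(-2.7239, 4.1300, -0.5627, 12.6400)

x' = -4.3000 + 12.7000·cos(-0.5964)·0.15 = -2.7239
y' = 5.2000 + 12.7000·sin(-0.5964)·0.15 = 4.1300
θ' = -0.5964 + (12.7000/3.4)·tan(0.06)·0.15 = -0.5627
v' = 12.7000 − 0.4000·0.15 = 12.6400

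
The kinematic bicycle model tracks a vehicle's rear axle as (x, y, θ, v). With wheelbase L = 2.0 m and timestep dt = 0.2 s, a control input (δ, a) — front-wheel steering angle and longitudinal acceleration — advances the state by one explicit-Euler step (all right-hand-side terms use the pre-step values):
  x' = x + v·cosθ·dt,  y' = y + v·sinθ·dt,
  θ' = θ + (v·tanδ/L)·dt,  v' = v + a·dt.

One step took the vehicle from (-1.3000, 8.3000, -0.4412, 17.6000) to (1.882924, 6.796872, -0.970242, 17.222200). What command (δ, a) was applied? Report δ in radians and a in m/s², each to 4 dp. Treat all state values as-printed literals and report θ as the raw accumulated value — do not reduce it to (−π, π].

a = (v'−v)/dt = (-0.377800)/0.2 = -1.8890
Δθ = θ'−θ = -0.529042;  (v·dt/L) = 17.6000·0.2/2.0 = 1.760000
tan δ = Δθ·L/(v·dt) = -0.300592  →  δ = -0.2920

δ = -0.2920, a = -1.8890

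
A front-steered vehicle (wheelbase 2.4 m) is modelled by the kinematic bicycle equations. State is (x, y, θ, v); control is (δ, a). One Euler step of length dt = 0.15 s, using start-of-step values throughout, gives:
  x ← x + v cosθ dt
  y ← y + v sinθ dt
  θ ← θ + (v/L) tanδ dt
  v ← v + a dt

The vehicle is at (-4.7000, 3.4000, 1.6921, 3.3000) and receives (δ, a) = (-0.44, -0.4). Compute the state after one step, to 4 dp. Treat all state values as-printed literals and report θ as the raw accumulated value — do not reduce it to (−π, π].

(-4.7599, 3.8914, 1.5950, 3.2400)

x' = -4.7000 + 3.3000·cos(1.6921)·0.15 = -4.7599
y' = 3.4000 + 3.3000·sin(1.6921)·0.15 = 3.8914
θ' = 1.6921 + (3.3000/2.4)·tan(-0.44)·0.15 = 1.5950
v' = 3.3000 − 0.4000·0.15 = 3.2400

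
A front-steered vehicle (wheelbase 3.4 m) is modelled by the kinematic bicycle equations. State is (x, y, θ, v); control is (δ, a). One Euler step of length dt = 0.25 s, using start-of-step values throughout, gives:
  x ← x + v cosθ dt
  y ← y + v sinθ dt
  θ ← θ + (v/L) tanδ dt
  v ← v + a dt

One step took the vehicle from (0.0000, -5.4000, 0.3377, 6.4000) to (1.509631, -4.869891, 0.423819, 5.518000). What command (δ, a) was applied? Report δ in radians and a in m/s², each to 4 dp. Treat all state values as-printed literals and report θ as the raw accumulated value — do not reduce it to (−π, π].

δ = 0.1810, a = -3.5280

a = (v'−v)/dt = (-0.882000)/0.25 = -3.5280
Δθ = θ'−θ = 0.086119;  (v·dt/L) = 6.4000·0.25/3.4 = 0.470588
tan δ = Δθ·L/(v·dt) = 0.183003  →  δ = 0.1810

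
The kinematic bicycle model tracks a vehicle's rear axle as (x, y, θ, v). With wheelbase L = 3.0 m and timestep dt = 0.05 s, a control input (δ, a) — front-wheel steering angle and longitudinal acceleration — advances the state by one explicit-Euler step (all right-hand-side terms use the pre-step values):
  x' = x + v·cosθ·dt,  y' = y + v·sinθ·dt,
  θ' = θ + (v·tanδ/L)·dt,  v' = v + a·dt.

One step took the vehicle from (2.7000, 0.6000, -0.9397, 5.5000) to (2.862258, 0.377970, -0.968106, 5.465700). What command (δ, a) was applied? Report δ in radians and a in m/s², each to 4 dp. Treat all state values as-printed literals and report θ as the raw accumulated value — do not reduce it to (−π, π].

δ = -0.3005, a = -0.6860

a = (v'−v)/dt = (-0.034300)/0.05 = -0.6860
Δθ = θ'−θ = -0.028406;  (v·dt/L) = 5.5000·0.05/3.0 = 0.091667
tan δ = Δθ·L/(v·dt) = -0.309884  →  δ = -0.3005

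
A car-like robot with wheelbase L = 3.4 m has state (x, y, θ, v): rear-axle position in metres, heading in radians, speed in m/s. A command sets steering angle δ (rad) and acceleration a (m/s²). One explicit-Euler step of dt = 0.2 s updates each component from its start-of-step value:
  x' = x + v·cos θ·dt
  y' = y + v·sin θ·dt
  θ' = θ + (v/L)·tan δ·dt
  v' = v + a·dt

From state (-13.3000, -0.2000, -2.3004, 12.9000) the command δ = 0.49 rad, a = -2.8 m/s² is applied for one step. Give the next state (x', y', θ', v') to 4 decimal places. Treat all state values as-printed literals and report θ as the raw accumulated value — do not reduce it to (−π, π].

(-15.0198, -2.1232, -1.8957, 12.3400)

x' = -13.3000 + 12.9000·cos(-2.3004)·0.2 = -15.0198
y' = -0.2000 + 12.9000·sin(-2.3004)·0.2 = -2.1232
θ' = -2.3004 + (12.9000/3.4)·tan(0.49)·0.2 = -1.8957
v' = 12.9000 − 2.8000·0.2 = 12.3400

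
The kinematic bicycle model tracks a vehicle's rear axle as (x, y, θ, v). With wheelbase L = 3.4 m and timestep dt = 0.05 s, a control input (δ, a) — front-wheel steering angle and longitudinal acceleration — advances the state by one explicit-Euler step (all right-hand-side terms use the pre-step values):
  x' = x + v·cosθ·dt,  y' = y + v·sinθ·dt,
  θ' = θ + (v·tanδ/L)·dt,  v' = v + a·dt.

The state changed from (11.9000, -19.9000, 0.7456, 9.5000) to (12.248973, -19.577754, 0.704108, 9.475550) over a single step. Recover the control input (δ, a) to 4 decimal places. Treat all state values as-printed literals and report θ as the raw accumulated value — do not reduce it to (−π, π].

a = (v'−v)/dt = (-0.024450)/0.05 = -0.4890
Δθ = θ'−θ = -0.041492;  (v·dt/L) = 9.5000·0.05/3.4 = 0.139706
tan δ = Δθ·L/(v·dt) = -0.296995  →  δ = -0.2887

δ = -0.2887, a = -0.4890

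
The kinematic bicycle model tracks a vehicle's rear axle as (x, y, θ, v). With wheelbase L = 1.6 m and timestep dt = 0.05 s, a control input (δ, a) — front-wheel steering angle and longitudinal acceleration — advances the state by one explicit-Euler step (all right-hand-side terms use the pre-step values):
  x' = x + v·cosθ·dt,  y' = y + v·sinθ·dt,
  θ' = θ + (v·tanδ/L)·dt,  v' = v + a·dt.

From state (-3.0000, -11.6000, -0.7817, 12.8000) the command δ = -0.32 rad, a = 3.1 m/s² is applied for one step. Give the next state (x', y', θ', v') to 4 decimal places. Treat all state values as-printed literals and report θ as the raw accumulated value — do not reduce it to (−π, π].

x' = -3.0000 + 12.8000·cos(-0.7817)·0.05 = -2.5458
y' = -11.6000 + 12.8000·sin(-0.7817)·0.05 = -12.0509
θ' = -0.7817 + (12.8000/1.6)·tan(-0.32)·0.05 = -0.9143
v' = 12.8000 + 3.1000·0.05 = 12.9550

(-2.5458, -12.0509, -0.9143, 12.9550)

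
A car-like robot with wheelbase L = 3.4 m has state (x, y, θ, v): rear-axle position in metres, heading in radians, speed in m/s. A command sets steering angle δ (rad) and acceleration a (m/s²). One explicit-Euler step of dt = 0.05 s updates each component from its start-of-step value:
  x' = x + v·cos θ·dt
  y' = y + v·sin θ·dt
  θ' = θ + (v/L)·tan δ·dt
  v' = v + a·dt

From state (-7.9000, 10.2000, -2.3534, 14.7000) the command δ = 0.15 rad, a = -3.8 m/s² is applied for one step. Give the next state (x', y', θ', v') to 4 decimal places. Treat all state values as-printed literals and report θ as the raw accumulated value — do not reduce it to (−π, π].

(-8.4183, 9.6788, -2.3207, 14.5100)

x' = -7.9000 + 14.7000·cos(-2.3534)·0.05 = -8.4183
y' = 10.2000 + 14.7000·sin(-2.3534)·0.05 = 9.6788
θ' = -2.3534 + (14.7000/3.4)·tan(0.15)·0.05 = -2.3207
v' = 14.7000 − 3.8000·0.05 = 14.5100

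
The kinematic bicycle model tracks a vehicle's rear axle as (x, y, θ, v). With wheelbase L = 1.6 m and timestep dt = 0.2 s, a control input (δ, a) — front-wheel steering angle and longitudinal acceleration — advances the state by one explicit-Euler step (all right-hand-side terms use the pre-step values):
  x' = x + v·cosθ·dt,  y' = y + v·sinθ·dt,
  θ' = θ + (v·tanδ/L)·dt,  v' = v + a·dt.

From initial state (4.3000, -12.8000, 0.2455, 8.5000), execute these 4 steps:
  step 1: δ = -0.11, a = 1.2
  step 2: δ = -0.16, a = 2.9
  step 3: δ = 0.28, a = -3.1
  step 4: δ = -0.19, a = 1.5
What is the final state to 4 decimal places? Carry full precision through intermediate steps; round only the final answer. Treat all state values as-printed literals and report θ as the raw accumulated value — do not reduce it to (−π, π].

after step 1 (δ=-0.11, a=1.2): (5.949027, -12.386830, 0.128151, 8.740000)
after step 2 (δ=-0.16, a=2.9): (7.682693, -12.163434, -0.048156, 9.320000)
after step 3 (δ=0.28, a=-3.1): (9.544532, -12.253161, 0.286845, 8.700000)
after step 4 (δ=-0.19, a=1.5): (11.213438, -11.760867, 0.077697, 9.000000)

(11.2134, -11.7609, 0.0777, 9.0000)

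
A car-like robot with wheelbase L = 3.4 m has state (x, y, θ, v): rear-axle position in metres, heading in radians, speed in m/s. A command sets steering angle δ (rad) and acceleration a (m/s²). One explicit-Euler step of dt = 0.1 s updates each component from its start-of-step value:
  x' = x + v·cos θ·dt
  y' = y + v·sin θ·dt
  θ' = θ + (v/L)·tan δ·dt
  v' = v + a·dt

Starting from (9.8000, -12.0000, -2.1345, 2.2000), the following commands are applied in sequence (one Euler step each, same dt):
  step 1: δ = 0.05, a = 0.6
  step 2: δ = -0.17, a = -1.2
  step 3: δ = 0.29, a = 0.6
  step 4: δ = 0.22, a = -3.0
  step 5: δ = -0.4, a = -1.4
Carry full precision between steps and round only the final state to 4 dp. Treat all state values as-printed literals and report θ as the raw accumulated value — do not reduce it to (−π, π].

after step 1 (δ=0.05, a=0.6): (9.682449, -12.185962, -2.131262, 2.260000)
after step 2 (δ=-0.17, a=-1.2): (9.562312, -12.377386, -2.142672, 2.140000)
after step 3 (δ=0.29, a=0.6): (9.446493, -12.557336, -2.123890, 2.200000)
after step 4 (δ=0.22, a=-3.0): (9.330922, -12.744534, -2.109420, 1.900000)
after step 5 (δ=-0.4, a=-1.4): (9.233461, -12.907633, -2.133047, 1.760000)

(9.2335, -12.9076, -2.1330, 1.7600)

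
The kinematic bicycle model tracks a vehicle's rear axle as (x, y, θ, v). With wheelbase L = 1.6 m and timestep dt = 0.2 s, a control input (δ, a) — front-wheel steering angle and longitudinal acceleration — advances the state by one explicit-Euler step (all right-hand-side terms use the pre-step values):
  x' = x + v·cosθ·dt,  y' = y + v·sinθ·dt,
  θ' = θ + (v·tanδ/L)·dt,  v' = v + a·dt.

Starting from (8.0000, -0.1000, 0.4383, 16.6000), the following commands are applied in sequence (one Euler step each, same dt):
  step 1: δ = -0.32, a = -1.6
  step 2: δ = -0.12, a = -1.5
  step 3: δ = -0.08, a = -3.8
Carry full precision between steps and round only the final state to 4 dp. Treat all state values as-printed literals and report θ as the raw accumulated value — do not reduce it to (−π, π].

after step 1 (δ=-0.32, a=-1.6): (11.006175, 1.309011, -0.249333, 16.280000)
after step 2 (δ=-0.12, a=-1.5): (14.161491, 0.505568, -0.494712, 15.980000)
after step 3 (δ=-0.08, a=-3.8): (16.974308, -1.011823, -0.654854, 15.220000)

(16.9743, -1.0118, -0.6549, 15.2200)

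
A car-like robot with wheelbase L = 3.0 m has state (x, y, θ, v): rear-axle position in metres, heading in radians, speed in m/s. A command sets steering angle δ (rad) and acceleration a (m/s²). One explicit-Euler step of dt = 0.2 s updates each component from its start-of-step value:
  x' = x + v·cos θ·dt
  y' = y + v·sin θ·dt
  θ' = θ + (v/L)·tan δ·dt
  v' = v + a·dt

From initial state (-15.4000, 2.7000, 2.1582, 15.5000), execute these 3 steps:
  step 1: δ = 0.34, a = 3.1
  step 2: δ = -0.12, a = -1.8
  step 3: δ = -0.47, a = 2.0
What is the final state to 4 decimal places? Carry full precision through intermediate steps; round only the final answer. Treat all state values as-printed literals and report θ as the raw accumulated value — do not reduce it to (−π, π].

after step 1 (δ=0.34, a=3.1): (-17.118025, 5.280385, 2.523728, 16.120000)
after step 2 (δ=-0.12, a=-1.8): (-19.745964, 7.148035, 2.394146, 15.760000)
after step 3 (δ=-0.47, a=2.0): (-22.057725, 9.290666, 1.860443, 16.160000)

(-22.0577, 9.2907, 1.8604, 16.1600)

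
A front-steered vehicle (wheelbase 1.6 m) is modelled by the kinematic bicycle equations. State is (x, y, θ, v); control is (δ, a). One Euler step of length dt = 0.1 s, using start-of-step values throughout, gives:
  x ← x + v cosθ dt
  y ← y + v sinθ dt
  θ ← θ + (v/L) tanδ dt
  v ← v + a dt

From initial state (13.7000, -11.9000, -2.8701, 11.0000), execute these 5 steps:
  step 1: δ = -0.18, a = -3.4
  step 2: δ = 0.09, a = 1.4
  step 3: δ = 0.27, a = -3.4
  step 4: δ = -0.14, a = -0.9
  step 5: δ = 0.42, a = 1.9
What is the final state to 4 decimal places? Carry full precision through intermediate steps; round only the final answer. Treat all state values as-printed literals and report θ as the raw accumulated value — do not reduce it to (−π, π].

(8.5722, -13.2805, -2.5510, 10.5600)

after step 1 (δ=-0.18, a=-3.4): (12.640291, -12.194987, -2.995204, 10.660000)
after step 2 (δ=0.09, a=1.4): (11.585693, -12.350480, -2.935079, 10.800000)
after step 3 (δ=0.27, a=-3.4): (10.528641, -12.571933, -2.748267, 10.460000)
after step 4 (δ=-0.14, a=-0.9): (9.562514, -12.972825, -2.840395, 10.370000)
after step 5 (δ=0.42, a=1.9): (8.572197, -13.280465, -2.550960, 10.560000)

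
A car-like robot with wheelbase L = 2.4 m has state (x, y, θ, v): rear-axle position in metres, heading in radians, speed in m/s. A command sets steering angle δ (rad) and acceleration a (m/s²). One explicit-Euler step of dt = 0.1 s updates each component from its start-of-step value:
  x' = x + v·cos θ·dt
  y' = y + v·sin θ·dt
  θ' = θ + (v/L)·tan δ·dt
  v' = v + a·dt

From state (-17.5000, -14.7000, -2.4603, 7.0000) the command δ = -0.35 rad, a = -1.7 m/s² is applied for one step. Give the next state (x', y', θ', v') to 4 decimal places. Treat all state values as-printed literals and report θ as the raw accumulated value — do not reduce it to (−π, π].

x' = -17.5000 + 7.0000·cos(-2.4603)·0.1 = -18.0437
y' = -14.7000 + 7.0000·sin(-2.4603)·0.1 = -15.1409
θ' = -2.4603 + (7.0000/2.4)·tan(-0.35)·0.1 = -2.5668
v' = 7.0000 − 1.7000·0.1 = 6.8300

(-18.0437, -15.1409, -2.5668, 6.8300)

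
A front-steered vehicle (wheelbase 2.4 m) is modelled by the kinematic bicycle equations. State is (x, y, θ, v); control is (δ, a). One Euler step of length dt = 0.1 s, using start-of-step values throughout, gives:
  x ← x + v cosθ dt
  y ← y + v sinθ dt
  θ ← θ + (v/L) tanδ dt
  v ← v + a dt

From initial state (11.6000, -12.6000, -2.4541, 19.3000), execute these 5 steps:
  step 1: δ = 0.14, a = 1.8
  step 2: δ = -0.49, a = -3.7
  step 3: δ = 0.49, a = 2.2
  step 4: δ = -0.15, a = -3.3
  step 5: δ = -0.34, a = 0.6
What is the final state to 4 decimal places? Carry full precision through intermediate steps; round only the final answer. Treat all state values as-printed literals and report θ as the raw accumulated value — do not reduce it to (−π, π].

after step 1 (δ=0.14, a=1.8): (10.108420, -13.824781, -2.340775, 19.480000)
after step 2 (δ=-0.49, a=-3.7): (8.752378, -15.223299, -2.773709, 19.110000)
after step 3 (δ=0.49, a=2.2): (6.969242, -15.910575, -2.348998, 19.330000)
after step 4 (δ=-0.15, a=-3.3): (5.612275, -17.287212, -2.470725, 19.000000)
after step 5 (δ=-0.34, a=0.6): (4.124038, -18.468377, -2.750767, 19.060000)

(4.1240, -18.4684, -2.7508, 19.0600)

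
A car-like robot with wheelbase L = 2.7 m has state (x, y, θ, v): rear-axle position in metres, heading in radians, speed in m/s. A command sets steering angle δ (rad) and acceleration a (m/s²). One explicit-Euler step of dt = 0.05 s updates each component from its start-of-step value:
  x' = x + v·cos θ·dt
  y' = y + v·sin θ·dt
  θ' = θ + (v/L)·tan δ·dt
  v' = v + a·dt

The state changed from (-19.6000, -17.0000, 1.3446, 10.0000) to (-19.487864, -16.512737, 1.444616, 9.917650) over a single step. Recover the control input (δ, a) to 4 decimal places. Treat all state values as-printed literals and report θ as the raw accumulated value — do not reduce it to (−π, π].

a = (v'−v)/dt = (-0.082350)/0.05 = -1.6470
Δθ = θ'−θ = 0.100016;  (v·dt/L) = 10.0000·0.05/2.7 = 0.185185
tan δ = Δθ·L/(v·dt) = 0.540086  →  δ = 0.4952

δ = 0.4952, a = -1.6470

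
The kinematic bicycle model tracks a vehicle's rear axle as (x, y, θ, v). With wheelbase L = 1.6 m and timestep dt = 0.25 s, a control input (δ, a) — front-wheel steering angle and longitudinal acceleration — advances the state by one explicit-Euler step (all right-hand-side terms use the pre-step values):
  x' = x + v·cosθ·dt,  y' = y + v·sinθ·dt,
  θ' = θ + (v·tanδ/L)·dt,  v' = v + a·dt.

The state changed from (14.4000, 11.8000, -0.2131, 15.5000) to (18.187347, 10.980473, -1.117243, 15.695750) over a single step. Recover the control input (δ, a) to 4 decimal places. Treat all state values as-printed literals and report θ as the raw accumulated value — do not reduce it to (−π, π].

δ = -0.3573, a = 0.7830

a = (v'−v)/dt = (0.195750)/0.25 = 0.7830
Δθ = θ'−θ = -0.904143;  (v·dt/L) = 15.5000·0.25/1.6 = 2.421875
tan δ = Δθ·L/(v·dt) = -0.373324  →  δ = -0.3573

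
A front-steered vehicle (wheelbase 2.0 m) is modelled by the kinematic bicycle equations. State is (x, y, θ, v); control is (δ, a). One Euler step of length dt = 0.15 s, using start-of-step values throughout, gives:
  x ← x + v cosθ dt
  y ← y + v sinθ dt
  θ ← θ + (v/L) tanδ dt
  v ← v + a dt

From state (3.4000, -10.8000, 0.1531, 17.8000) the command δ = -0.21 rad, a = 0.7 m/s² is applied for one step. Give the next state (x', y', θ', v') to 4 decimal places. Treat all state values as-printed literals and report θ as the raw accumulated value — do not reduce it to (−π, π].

x' = 3.4000 + 17.8000·cos(0.1531)·0.15 = 6.0388
y' = -10.8000 + 17.8000·sin(0.1531)·0.15 = -10.3928
θ' = 0.1531 + (17.8000/2.0)·tan(-0.21)·0.15 = -0.1314
v' = 17.8000 + 0.7000·0.15 = 17.9050

(6.0388, -10.3928, -0.1314, 17.9050)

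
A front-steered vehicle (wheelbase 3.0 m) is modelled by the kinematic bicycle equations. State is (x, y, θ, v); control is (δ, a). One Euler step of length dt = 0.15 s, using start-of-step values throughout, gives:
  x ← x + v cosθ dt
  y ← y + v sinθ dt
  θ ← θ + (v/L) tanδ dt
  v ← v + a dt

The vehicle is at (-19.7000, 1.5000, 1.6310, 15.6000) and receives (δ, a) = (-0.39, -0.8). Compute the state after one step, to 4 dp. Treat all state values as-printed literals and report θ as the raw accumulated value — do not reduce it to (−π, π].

(-19.8408, 3.8358, 1.3104, 15.4800)

x' = -19.7000 + 15.6000·cos(1.6310)·0.15 = -19.8408
y' = 1.5000 + 15.6000·sin(1.6310)·0.15 = 3.8358
θ' = 1.6310 + (15.6000/3.0)·tan(-0.39)·0.15 = 1.3104
v' = 15.6000 − 0.8000·0.15 = 15.4800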